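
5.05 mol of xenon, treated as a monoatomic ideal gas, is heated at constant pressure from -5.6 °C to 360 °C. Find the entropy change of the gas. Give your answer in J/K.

In kelvin: T₁ = 267.55 K, T₂ = 633.15 K. At constant pressure, ΔS = nC_p ln(T₂/T₁) with C_p = 5R/2 = 20.79 J mol⁻¹ K⁻¹.
ΔS = 5.05 × 20.79 × ln(633.15/267.55) = 90.4 J/K.

ΔS = 90.4 J/K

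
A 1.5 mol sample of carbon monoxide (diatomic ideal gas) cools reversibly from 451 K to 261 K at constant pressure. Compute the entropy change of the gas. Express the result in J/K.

At constant pressure, ΔS = nC_p ln(T₂/T₁) with C_p = 7R/2 = 29.1 J mol⁻¹ K⁻¹.
ΔS = 1.5 × 29.1 × ln(261/451) = -23.9 J/K.

ΔS = -23.9 J/K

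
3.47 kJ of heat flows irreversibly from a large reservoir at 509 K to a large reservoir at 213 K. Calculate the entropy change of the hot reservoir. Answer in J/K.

The hot reservoir loses heat Q, so ΔS_hot = −Q/T_H = −3470/509 = -6.82 J/K.

ΔS_hot = -6.82 J/K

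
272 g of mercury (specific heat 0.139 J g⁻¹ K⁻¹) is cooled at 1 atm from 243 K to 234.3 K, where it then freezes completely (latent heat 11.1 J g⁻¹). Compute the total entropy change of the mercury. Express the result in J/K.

Cooling step: ΔS₁ = m c ln(T_tr/T_i) = 272 × 0.139 × ln(234.3/243) = -1.378 J/K.
Phase change: ΔS₂ = −mL/T_tr = −272 × 11.1 / 234.3 = -12.89 J/K.
ΔS_total = (-1.378) + (-12.89) = -14.3 J/K.

ΔS = -14.3 J/K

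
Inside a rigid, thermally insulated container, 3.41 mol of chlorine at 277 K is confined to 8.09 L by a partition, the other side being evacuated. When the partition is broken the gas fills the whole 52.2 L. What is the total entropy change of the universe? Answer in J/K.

No heat is exchanged and no work is done, so the ideal-gas temperature stays constant.
Entropy is a state function; using a reversible isothermal path, ΔS_gas = nR ln(V₂/V₁) = 3.41 × 8.314 × ln(52.2/8.09) = 52.9 J/K.
The insulated surroundings exchange no heat, so ΔS_surr = 0 and ΔS_universe = ΔS_gas.

ΔS_universe = 52.9 J/K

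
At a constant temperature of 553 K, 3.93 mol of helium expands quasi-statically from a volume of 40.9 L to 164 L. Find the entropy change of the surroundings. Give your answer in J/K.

ΔS_surr = -45.4 J/K

For an isothermal ideal gas ΔS_gas = nR ln(V₂/V₁) = 3.93 × 8.314 × ln(164/40.9) = 45.4 J/K.
The process is reversible, so ΔS_surr = −ΔS_gas = -45.4 J/K and ΔS_universe = 0.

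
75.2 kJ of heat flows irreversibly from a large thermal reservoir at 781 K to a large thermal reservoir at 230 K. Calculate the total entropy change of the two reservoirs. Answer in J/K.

ΔS_total = 231 J/K

ΔS_hot = −Q/T_H = −75200/781 = -96.29 J/K and ΔS_cold = +Q/T_C = 75200/230 = 327 J/K.
ΔS_total = -96.29 + 327 = 231 J/K, positive as the second law requires.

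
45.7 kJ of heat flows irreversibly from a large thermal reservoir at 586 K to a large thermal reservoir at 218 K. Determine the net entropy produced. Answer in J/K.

ΔS_total = 132 J/K

ΔS_hot = −Q/T_H = −45700/586 = -77.99 J/K and ΔS_cold = +Q/T_C = 45700/218 = 209.6 J/K.
ΔS_total = -77.99 + 209.6 = 132 J/K, positive as the second law requires.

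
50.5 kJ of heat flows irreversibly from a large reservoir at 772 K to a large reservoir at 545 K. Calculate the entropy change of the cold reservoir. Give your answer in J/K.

ΔS_cold = 92.7 J/K

The cold reservoir gains heat Q, so ΔS_cold = +Q/T_C = 50500/545 = 92.7 J/K.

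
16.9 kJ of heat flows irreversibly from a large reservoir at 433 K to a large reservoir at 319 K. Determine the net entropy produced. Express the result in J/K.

ΔS_hot = −Q/T_H = −16900/433 = -39.03 J/K and ΔS_cold = +Q/T_C = 16900/319 = 52.98 J/K.
ΔS_total = -39.03 + 52.98 = 13.9 J/K, positive as the second law requires.

ΔS_total = 13.9 J/K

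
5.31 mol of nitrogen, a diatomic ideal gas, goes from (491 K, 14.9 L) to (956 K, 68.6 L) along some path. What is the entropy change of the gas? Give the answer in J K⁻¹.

Entropy is a state function: ΔS = nC_V ln(T₂/T₁) + nR ln(V₂/V₁), with C_V = 5R/2 = 20.79 J mol⁻¹ K⁻¹ for a diatomic ideal gas.
ΔS = 5.31 × [20.79 × ln(956/491) + 8.314 × ln(68.6/14.9)] = 141 J/K.

ΔS = 141 J/K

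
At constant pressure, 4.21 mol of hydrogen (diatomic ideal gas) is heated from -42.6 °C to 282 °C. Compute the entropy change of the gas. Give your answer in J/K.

In kelvin: T₁ = 230.55 K, T₂ = 555.15 K. At constant pressure, ΔS = nC_p ln(T₂/T₁) with C_p = 7R/2 = 29.1 J mol⁻¹ K⁻¹.
ΔS = 4.21 × 29.1 × ln(555.15/230.55) = 108 J/K.

ΔS = 108 J/K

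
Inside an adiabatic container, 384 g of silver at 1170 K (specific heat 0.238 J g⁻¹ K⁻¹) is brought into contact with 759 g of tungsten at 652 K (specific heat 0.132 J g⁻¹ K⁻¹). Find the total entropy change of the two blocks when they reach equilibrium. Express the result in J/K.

ΔS_total = 8.13 J/K

Energy balance: T_f = (m₁c₁T₁ + m₂c₂T₂)/(m₁c₁ + m₂c₂) = 899.11 K.
ΔS₁ = m₁c₁ ln(T_f/T₁) = 91.392 × ln(899.11/1170) = -24.07 J/K.
ΔS₂ = m₂c₂ ln(T_f/T₂) = 100.188 × ln(899.11/652) = 32.2 J/K.
ΔS_total = -24.07 + 32.2 = 8.13 J/K.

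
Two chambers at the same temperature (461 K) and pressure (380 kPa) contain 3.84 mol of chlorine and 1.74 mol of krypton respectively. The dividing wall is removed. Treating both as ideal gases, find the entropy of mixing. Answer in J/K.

ΔS_mix = 28.8 J/K

Mole fractions: x_A = 3.84/5.58 = 0.688, x_B = 0.312.
ΔS_mix = −R(n_A ln x_A + n_B ln x_B) = −8.314 × (3.84 ln 0.688 + 1.74 ln 0.312) = 28.8 J/K.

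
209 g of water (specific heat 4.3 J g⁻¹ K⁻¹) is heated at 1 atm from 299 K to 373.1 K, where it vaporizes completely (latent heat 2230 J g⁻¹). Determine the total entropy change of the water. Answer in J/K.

Warming step: ΔS₁ = m c ln(T_tr/T_i) = 209 × 4.3 × ln(373.1/299) = 199 J/K.
Phase change: ΔS₂ = +mL/T_tr = 209 × 2230 / 373.1 = 1249 J/K.
ΔS_total = (199) + (1249) = 1450 J/K.

ΔS = 1450 J/K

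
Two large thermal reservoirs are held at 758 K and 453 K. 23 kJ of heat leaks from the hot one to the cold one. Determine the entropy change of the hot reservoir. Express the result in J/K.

The hot reservoir loses heat Q, so ΔS_hot = −Q/T_H = −23000/758 = -30.3 J/K.

ΔS_hot = -30.3 J/K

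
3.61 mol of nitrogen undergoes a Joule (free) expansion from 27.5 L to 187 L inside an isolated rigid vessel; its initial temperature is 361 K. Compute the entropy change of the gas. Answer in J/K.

No heat is exchanged and no work is done, so the ideal-gas temperature stays constant.
Entropy is a state function; using a reversible isothermal path, ΔS_gas = nR ln(V₂/V₁) = 3.61 × 8.314 × ln(187/27.5) = 57.5 J/K.

ΔS_gas = 57.5 J/K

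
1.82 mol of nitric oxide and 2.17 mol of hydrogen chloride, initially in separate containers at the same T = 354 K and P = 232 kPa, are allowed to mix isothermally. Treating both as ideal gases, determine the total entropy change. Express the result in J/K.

ΔS_mix = 22.9 J/K

Mole fractions: x_A = 1.82/3.99 = 0.456, x_B = 0.544.
ΔS_mix = −R(n_A ln x_A + n_B ln x_B) = −8.314 × (1.82 ln 0.456 + 2.17 ln 0.544) = 22.9 J/K.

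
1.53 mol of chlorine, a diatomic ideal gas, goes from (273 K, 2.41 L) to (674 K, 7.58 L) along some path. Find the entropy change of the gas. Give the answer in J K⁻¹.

ΔS = 43.3 J/K

Entropy is a state function: ΔS = nC_V ln(T₂/T₁) + nR ln(V₂/V₁), with C_V = 5R/2 = 20.79 J mol⁻¹ K⁻¹ for a diatomic ideal gas.
ΔS = 1.53 × [20.79 × ln(674/273) + 8.314 × ln(7.58/2.41)] = 43.3 J/K.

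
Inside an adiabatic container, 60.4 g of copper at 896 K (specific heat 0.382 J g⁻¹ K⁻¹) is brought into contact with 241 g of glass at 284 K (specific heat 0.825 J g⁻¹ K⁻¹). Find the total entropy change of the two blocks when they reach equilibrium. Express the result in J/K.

ΔS_total = 18.4 J/K

Energy balance: T_f = (m₁c₁T₁ + m₂c₂T₂)/(m₁c₁ + m₂c₂) = 347.64 K.
ΔS₁ = m₁c₁ ln(T_f/T₁) = 23.0728 × ln(347.64/896) = -21.85 J/K.
ΔS₂ = m₂c₂ ln(T_f/T₂) = 198.825 × ln(347.64/284) = 40.2 J/K.
ΔS_total = -21.85 + 40.2 = 18.4 J/K.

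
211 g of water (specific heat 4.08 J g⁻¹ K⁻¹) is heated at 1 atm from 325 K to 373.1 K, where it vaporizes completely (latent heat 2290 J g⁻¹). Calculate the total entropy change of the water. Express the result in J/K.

ΔS = 1410 J/K

Warming step: ΔS₁ = m c ln(T_tr/T_i) = 211 × 4.08 × ln(373.1/325) = 118.8 J/K.
Phase change: ΔS₂ = +mL/T_tr = 211 × 2290 / 373.1 = 1295 J/K.
ΔS_total = (118.8) + (1295) = 1410 J/K.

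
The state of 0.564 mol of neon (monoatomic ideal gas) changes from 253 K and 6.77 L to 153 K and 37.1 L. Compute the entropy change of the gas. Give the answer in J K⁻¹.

ΔS = 4.44 J/K

Entropy is a state function: ΔS = nC_V ln(T₂/T₁) + nR ln(V₂/V₁), with C_V = 3R/2 = 12.47 J mol⁻¹ K⁻¹ for a monoatomic ideal gas.
ΔS = 0.564 × [12.47 × ln(153/253) + 8.314 × ln(37.1/6.77)] = 4.44 J/K.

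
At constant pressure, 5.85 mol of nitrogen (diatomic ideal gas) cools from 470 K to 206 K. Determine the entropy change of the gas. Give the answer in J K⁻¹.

ΔS = -140 J/K

At constant pressure, ΔS = nC_p ln(T₂/T₁) with C_p = 7R/2 = 29.1 J mol⁻¹ K⁻¹.
ΔS = 5.85 × 29.1 × ln(206/470) = -140 J/K.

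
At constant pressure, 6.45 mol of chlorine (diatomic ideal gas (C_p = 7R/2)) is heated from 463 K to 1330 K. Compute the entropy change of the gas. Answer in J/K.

ΔS = 198 J/K

At constant pressure, ΔS = nC_p ln(T₂/T₁) with C_p = 7R/2 = 29.1 J mol⁻¹ K⁻¹.
ΔS = 6.45 × 29.1 × ln(1330/463) = 198 J/K.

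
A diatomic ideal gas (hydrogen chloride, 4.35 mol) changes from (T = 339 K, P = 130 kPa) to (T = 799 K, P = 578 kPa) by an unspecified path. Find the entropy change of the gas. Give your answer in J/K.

ΔS = nC_p ln(T₂/T₁) − nR ln(P₂/P₁), with C_p = 7R/2 = 29.1 J mol⁻¹ K⁻¹ for a diatomic ideal gas.
ΔS = 4.35 × [29.1 × ln(799/339) − 8.314 × ln(578/130)] = 54.6 J/K.

ΔS = 54.6 J/K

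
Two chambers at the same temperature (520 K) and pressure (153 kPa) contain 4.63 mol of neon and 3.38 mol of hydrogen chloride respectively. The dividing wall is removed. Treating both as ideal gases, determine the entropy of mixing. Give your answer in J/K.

ΔS_mix = 45.3 J/K

Mole fractions: x_A = 4.63/8.01 = 0.578, x_B = 0.422.
ΔS_mix = −R(n_A ln x_A + n_B ln x_B) = −8.314 × (4.63 ln 0.578 + 3.38 ln 0.422) = 45.3 J/K.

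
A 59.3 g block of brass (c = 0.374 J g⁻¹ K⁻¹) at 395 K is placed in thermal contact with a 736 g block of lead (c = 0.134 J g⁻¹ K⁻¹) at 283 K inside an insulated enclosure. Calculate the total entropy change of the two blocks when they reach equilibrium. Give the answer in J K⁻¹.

Energy balance: T_f = (m₁c₁T₁ + m₂c₂T₂)/(m₁c₁ + m₂c₂) = 303.56 K.
ΔS₁ = m₁c₁ ln(T_f/T₁) = 22.1782 × ln(303.56/395) = -5.84 J/K.
ΔS₂ = m₂c₂ ln(T_f/T₂) = 98.624 × ln(303.56/283) = 6.917 J/K.
ΔS_total = -5.84 + 6.917 = 1.08 J/K.

ΔS_total = 1.08 J/K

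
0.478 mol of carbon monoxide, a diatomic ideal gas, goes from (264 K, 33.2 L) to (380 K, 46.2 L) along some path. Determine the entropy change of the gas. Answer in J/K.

ΔS = 4.93 J/K

Entropy is a state function: ΔS = nC_V ln(T₂/T₁) + nR ln(V₂/V₁), with C_V = 5R/2 = 20.79 J mol⁻¹ K⁻¹ for a diatomic ideal gas.
ΔS = 0.478 × [20.79 × ln(380/264) + 8.314 × ln(46.2/33.2)] = 4.93 J/K.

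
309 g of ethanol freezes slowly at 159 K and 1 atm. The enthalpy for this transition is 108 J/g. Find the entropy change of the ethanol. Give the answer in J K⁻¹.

ΔS = -210 J/K

Heat released by the substance: Q = −mL = −309 × 108 = −33372 J.
At constant T, ΔS = Q_rev/T = −33372 / 159 = -210 J/K.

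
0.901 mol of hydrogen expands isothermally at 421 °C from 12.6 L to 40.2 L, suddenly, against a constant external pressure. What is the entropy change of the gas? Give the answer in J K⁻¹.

Entropy is a state function, so ΔS_gas depends only on the end states.
For an isothermal ideal gas ΔS_gas = nR ln(V₂/V₁) = 0.901 × 8.314 × ln(40.2/12.6) = 8.69 J/K.

ΔS_gas = 8.69 J/K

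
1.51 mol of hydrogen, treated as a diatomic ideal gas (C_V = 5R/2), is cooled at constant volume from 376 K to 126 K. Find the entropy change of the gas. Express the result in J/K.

ΔS = -34.3 J/K

At constant volume, ΔS = nC_V ln(T₂/T₁) with C_V = 5R/2 = 20.79 J mol⁻¹ K⁻¹.
ΔS = 1.51 × 20.79 × ln(126/376) = -34.3 J/K.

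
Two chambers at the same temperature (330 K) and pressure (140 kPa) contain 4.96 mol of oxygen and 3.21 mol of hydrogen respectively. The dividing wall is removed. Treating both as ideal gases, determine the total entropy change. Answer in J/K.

Mole fractions: x_A = 4.96/8.17 = 0.607, x_B = 0.393.
ΔS_mix = −R(n_A ln x_A + n_B ln x_B) = −8.314 × (4.96 ln 0.607 + 3.21 ln 0.393) = 45.5 J/K.

ΔS_mix = 45.5 J/K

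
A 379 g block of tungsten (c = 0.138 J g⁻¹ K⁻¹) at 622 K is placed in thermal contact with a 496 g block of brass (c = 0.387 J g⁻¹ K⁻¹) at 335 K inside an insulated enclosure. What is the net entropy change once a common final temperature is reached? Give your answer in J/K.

Energy balance: T_f = (m₁c₁T₁ + m₂c₂T₂)/(m₁c₁ + m₂c₂) = 396.46 K.
ΔS₁ = m₁c₁ ln(T_f/T₁) = 52.302 × ln(396.46/622) = -23.556 J/K.
ΔS₂ = m₂c₂ ln(T_f/T₂) = 191.952 × ln(396.46/335) = 32.331 J/K.
ΔS_total = -23.556 + 32.331 = 8.78 J/K.

ΔS_total = 8.78 J/K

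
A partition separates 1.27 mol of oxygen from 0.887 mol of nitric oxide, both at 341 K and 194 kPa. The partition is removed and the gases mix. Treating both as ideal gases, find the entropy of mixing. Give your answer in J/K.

ΔS_mix = 12.1 J/K

Mole fractions: x_A = 1.27/2.16 = 0.589, x_B = 0.411.
ΔS_mix = −R(n_A ln x_A + n_B ln x_B) = −8.314 × (1.27 ln 0.589 + 0.887 ln 0.411) = 12.1 J/K.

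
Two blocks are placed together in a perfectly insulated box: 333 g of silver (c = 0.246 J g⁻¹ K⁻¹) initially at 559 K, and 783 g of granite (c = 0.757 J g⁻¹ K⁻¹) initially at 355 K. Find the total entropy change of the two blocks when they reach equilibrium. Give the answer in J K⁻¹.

Energy balance: T_f = (m₁c₁T₁ + m₂c₂T₂)/(m₁c₁ + m₂c₂) = 379.77 K.
ΔS₁ = m₁c₁ ln(T_f/T₁) = 81.918 × ln(379.77/559) = -31.67 J/K.
ΔS₂ = m₂c₂ ln(T_f/T₂) = 592.731 × ln(379.77/355) = 39.98 J/K.
ΔS_total = -31.67 + 39.98 = 8.31 J/K.

ΔS_total = 8.31 J/K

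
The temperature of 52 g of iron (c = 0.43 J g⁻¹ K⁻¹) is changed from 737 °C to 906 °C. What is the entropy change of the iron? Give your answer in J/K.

ΔS = 3.46 J/K

In kelvin: T₁ = 1010.15 K, T₂ = 1179.15 K. ΔS = ∫dQ_rev/T = m c ln(T₂/T₁) = 52 × 0.43 × ln(1179.15/1010.15) = 3.46 J/K.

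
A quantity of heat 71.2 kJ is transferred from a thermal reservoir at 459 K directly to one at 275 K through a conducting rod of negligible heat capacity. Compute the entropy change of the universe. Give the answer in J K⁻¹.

ΔS_total = 104 J/K

ΔS_hot = −Q/T_H = −71200/459 = -155.1 J/K and ΔS_cold = +Q/T_C = 71200/275 = 258.9 J/K.
ΔS_total = -155.1 + 258.9 = 104 J/K, positive as the second law requires.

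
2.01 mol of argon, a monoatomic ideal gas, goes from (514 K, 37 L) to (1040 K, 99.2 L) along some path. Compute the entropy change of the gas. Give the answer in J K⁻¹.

ΔS = 34.1 J/K

Entropy is a state function: ΔS = nC_V ln(T₂/T₁) + nR ln(V₂/V₁), with C_V = 3R/2 = 12.47 J mol⁻¹ K⁻¹ for a monoatomic ideal gas.
ΔS = 2.01 × [12.47 × ln(1040/514) + 8.314 × ln(99.2/37)] = 34.1 J/K.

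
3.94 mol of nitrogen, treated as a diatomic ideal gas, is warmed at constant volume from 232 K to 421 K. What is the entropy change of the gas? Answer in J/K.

At constant volume, ΔS = nC_V ln(T₂/T₁) with C_V = 5R/2 = 20.79 J mol⁻¹ K⁻¹.
ΔS = 3.94 × 20.79 × ln(421/232) = 48.8 J/K.

ΔS = 48.8 J/K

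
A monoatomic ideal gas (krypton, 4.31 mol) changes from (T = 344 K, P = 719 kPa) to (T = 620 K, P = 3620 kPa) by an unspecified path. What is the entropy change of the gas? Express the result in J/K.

ΔS = -5.15 J/K

ΔS = nC_p ln(T₂/T₁) − nR ln(P₂/P₁), with C_p = 5R/2 = 20.79 J mol⁻¹ K⁻¹ for a monoatomic ideal gas.
ΔS = 4.31 × [20.79 × ln(620/344) − 8.314 × ln(3620/719)] = -5.15 J/K.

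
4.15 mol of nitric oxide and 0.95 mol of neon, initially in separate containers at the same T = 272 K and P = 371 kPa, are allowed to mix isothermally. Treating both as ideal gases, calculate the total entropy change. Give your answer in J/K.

Mole fractions: x_A = 4.15/5.1 = 0.814, x_B = 0.186.
ΔS_mix = −R(n_A ln x_A + n_B ln x_B) = −8.314 × (4.15 ln 0.814 + 0.95 ln 0.186) = 20.4 J/K.

ΔS_mix = 20.4 J/K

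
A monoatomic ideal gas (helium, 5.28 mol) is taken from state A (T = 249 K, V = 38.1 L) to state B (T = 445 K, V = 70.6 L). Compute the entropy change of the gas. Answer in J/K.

Entropy is a state function: ΔS = nC_V ln(T₂/T₁) + nR ln(V₂/V₁), with C_V = 3R/2 = 12.47 J mol⁻¹ K⁻¹ for a monoatomic ideal gas.
ΔS = 5.28 × [12.47 × ln(445/249) + 8.314 × ln(70.6/38.1)] = 65.3 J/K.

ΔS = 65.3 J/K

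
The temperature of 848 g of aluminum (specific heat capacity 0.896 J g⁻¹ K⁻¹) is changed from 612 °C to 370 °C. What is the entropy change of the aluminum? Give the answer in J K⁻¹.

ΔS = -243 J/K

In kelvin: T₁ = 885.15 K, T₂ = 643.15 K. ΔS = ∫dQ_rev/T = m c ln(T₂/T₁) = 848 × 0.896 × ln(643.15/885.15) = -243 J/K.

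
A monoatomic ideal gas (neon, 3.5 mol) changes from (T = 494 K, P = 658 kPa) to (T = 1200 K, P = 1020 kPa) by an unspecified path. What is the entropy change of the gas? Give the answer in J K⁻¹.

ΔS = nC_p ln(T₂/T₁) − nR ln(P₂/P₁), with C_p = 5R/2 = 20.79 J mol⁻¹ K⁻¹ for a monoatomic ideal gas.
ΔS = 3.5 × [20.79 × ln(1200/494) − 8.314 × ln(1020/658)] = 51.8 J/K.

ΔS = 51.8 J/K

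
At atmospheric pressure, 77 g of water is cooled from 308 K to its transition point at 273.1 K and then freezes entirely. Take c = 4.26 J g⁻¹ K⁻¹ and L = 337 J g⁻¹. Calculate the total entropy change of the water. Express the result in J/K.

Cooling step: ΔS₁ = m c ln(T_tr/T_i) = 77 × 4.26 × ln(273.1/308) = -39.45 J/K.
Phase change: ΔS₂ = −mL/T_tr = −77 × 337 / 273.1 = -95.02 J/K.
ΔS_total = (-39.45) + (-95.02) = -134 J/K.

ΔS = -134 J/K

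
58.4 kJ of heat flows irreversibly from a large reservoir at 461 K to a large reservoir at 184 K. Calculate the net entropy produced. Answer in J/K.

ΔS_total = 191 J/K

ΔS_hot = −Q/T_H = −58400/461 = -126.7 J/K and ΔS_cold = +Q/T_C = 58400/184 = 317.4 J/K.
ΔS_total = -126.7 + 317.4 = 191 J/K, positive as the second law requires.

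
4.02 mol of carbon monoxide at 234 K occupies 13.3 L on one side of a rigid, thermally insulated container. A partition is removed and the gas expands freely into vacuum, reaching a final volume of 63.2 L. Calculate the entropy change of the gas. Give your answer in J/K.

ΔS_gas = 52.1 J/K

No heat is exchanged and no work is done, so the ideal-gas temperature stays constant.
Entropy is a state function; using a reversible isothermal path, ΔS_gas = nR ln(V₂/V₁) = 4.02 × 8.314 × ln(63.2/13.3) = 52.1 J/K.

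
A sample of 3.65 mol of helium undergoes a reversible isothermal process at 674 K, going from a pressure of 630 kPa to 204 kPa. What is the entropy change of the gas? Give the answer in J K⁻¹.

For an isothermal ideal gas ΔS_gas = nR ln(P₁/P₂) = 3.65 × 8.314 × ln(630/204) = 34.2 J/K.

ΔS_gas = 34.2 J/K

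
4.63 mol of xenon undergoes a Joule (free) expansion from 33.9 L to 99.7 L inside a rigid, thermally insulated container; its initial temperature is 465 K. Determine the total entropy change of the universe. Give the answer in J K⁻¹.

No heat is exchanged and no work is done, so the ideal-gas temperature stays constant.
Entropy is a state function; using a reversible isothermal path, ΔS_gas = nR ln(V₂/V₁) = 4.63 × 8.314 × ln(99.7/33.9) = 41.5 J/K.
The insulated surroundings exchange no heat, so ΔS_surr = 0 and ΔS_universe = ΔS_gas.

ΔS_universe = 41.5 J/K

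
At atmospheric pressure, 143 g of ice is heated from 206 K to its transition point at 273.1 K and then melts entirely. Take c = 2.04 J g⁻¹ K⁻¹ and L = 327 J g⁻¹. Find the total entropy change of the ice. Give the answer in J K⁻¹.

ΔS = 253 J/K

Warming step: ΔS₁ = m c ln(T_tr/T_i) = 143 × 2.04 × ln(273.1/206) = 82.25 J/K.
Phase change: ΔS₂ = +mL/T_tr = 143 × 327 / 273.1 = 171.2 J/K.
ΔS_total = (82.25) + (171.2) = 253 J/K.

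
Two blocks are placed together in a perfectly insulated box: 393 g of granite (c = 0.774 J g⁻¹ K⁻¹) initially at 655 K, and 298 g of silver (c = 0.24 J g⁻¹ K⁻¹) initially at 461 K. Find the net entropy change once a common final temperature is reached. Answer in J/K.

Energy balance: T_f = (m₁c₁T₁ + m₂c₂T₂)/(m₁c₁ + m₂c₂) = 618.07 K.
ΔS₁ = m₁c₁ ln(T_f/T₁) = 304.182 × ln(618.07/655) = -17.65 J/K.
ΔS₂ = m₂c₂ ln(T_f/T₂) = 71.52 × ln(618.07/461) = 20.97 J/K.
ΔS_total = -17.65 + 20.97 = 3.32 J/K.

ΔS_total = 3.32 J/K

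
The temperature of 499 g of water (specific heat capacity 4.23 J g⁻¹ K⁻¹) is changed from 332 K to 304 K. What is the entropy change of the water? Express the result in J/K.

ΔS = ∫dQ_rev/T = m c ln(T₂/T₁) = 499 × 4.23 × ln(304/332) = -186 J/K.

ΔS = -186 J/K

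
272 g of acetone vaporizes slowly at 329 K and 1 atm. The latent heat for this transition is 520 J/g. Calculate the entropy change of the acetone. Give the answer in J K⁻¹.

ΔS = 430 J/K

Heat absorbed by the substance: Q = mL = 272 × 520 = 141440 J.
At constant T, ΔS = Q_rev/T = 141440 / 329 = 430 J/K.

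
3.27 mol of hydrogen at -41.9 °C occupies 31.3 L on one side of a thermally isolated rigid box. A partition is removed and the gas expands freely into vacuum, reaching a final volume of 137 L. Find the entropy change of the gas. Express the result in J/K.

For an ideal gas in free expansion Q = 0 and W = 0, so T is unchanged.
Entropy is a state function; using a reversible isothermal path, ΔS_gas = nR ln(V₂/V₁) = 3.27 × 8.314 × ln(137/31.3) = 40.1 J/K.

ΔS_gas = 40.1 J/K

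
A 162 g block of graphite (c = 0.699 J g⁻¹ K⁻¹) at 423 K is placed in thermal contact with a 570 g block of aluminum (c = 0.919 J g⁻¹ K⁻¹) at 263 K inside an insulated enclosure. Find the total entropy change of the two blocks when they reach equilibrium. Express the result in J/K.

ΔS_total = 11.6 J/K

Energy balance: T_f = (m₁c₁T₁ + m₂c₂T₂)/(m₁c₁ + m₂c₂) = 291.44 K.
ΔS₁ = m₁c₁ ln(T_f/T₁) = 113.238 × ln(291.44/423) = -42.19 J/K.
ΔS₂ = m₂c₂ ln(T_f/T₂) = 523.83 × ln(291.44/263) = 53.79 J/K.
ΔS_total = -42.19 + 53.79 = 11.6 J/K.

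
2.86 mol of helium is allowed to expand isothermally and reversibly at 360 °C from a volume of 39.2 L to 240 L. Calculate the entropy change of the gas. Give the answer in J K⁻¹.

ΔS_gas = 43.1 J/K

For an isothermal ideal gas ΔS_gas = nR ln(V₂/V₁) = 2.86 × 8.314 × ln(240/39.2) = 43.1 J/K.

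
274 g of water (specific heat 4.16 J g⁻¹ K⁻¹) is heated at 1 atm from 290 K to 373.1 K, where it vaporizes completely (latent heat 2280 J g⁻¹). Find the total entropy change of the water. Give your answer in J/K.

Warming step: ΔS₁ = m c ln(T_tr/T_i) = 274 × 4.16 × ln(373.1/290) = 287.2 J/K.
Phase change: ΔS₂ = +mL/T_tr = 274 × 2280 / 373.1 = 1674 J/K.
ΔS_total = (287.2) + (1674) = 1960 J/K.

ΔS = 1960 J/K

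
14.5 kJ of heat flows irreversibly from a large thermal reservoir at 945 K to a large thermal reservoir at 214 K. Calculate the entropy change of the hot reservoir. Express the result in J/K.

ΔS_hot = -15.3 J/K

The hot reservoir loses heat Q, so ΔS_hot = −Q/T_H = −14500/945 = -15.3 J/K.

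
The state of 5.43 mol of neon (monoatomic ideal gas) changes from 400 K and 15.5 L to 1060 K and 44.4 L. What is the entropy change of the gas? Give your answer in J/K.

Entropy is a state function: ΔS = nC_V ln(T₂/T₁) + nR ln(V₂/V₁), with C_V = 3R/2 = 12.47 J mol⁻¹ K⁻¹ for a monoatomic ideal gas.
ΔS = 5.43 × [12.47 × ln(1060/400) + 8.314 × ln(44.4/15.5)] = 114 J/K.

ΔS = 114 J/K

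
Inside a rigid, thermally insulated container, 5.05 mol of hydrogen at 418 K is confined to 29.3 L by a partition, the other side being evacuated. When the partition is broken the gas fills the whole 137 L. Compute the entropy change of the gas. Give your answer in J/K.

For an ideal gas in free expansion Q = 0 and W = 0, so T is unchanged.
Entropy is a state function; using a reversible isothermal path, ΔS_gas = nR ln(V₂/V₁) = 5.05 × 8.314 × ln(137/29.3) = 64.8 J/K.

ΔS_gas = 64.8 J/K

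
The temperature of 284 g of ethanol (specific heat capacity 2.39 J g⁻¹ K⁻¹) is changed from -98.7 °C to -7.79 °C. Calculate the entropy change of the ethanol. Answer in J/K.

In kelvin: T₁ = 174.45 K, T₂ = 265.36 K. ΔS = ∫dQ_rev/T = m c ln(T₂/T₁) = 284 × 2.39 × ln(265.36/174.45) = 285 J/K.

ΔS = 285 J/K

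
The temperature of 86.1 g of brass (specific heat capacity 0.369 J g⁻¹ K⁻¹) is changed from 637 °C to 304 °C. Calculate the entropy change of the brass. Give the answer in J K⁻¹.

In kelvin: T₁ = 910.15 K, T₂ = 577.15 K. ΔS = ∫dQ_rev/T = m c ln(T₂/T₁) = 86.1 × 0.369 × ln(577.15/910.15) = -14.5 J/K.

ΔS = -14.5 J/K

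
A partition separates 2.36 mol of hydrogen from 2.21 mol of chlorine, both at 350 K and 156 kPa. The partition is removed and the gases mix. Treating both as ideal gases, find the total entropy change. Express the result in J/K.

ΔS_mix = 26.3 J/K

Mole fractions: x_A = 2.36/4.57 = 0.516, x_B = 0.484.
ΔS_mix = −R(n_A ln x_A + n_B ln x_B) = −8.314 × (2.36 ln 0.516 + 2.21 ln 0.484) = 26.3 J/K.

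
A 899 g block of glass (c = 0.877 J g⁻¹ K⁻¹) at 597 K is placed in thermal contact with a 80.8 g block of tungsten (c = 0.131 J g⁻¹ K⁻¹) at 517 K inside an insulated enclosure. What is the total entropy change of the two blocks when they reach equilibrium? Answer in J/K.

ΔS_total = 0.103 J/K

Energy balance: T_f = (m₁c₁T₁ + m₂c₂T₂)/(m₁c₁ + m₂c₂) = 595.94 K.
ΔS₁ = m₁c₁ ln(T_f/T₁) = 788.423 × ln(595.94/597) = -1.401 J/K.
ΔS₂ = m₂c₂ ln(T_f/T₂) = 10.5848 × ln(595.94/517) = 1.504 J/K.
ΔS_total = -1.401 + 1.504 = 0.103 J/K.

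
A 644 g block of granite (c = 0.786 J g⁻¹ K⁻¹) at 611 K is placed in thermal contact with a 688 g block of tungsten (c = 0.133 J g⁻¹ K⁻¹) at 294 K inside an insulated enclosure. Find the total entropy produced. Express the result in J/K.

Energy balance: T_f = (m₁c₁T₁ + m₂c₂T₂)/(m₁c₁ + m₂c₂) = 562.47 K.
ΔS₁ = m₁c₁ ln(T_f/T₁) = 506.184 × ln(562.47/611) = -41.89 J/K.
ΔS₂ = m₂c₂ ln(T_f/T₂) = 91.504 × ln(562.47/294) = 59.36 J/K.
ΔS_total = -41.89 + 59.36 = 17.5 J/K.

ΔS_total = 17.5 J/K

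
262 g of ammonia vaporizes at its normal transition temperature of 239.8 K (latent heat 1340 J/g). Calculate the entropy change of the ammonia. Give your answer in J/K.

ΔS = 1460 J/K

Heat absorbed by the substance: Q = mL = 262 × 1340 = 351080 J.
At constant T, ΔS = Q_rev/T = 351080 / 239.8 = 1460 J/K.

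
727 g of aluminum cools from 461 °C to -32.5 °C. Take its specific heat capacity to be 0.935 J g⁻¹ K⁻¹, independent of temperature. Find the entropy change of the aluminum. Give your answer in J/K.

In kelvin: T₁ = 734.15 K, T₂ = 240.65 K. ΔS = ∫dQ_rev/T = m c ln(T₂/T₁) = 727 × 0.935 × ln(240.65/734.15) = -758 J/K.

ΔS = -758 J/K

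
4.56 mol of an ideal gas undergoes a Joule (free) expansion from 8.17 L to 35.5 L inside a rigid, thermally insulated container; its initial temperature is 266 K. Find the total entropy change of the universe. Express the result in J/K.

ΔS_universe = 55.7 J/K

For an ideal gas in free expansion Q = 0 and W = 0, so T is unchanged.
Entropy is a state function; using a reversible isothermal path, ΔS_gas = nR ln(V₂/V₁) = 4.56 × 8.314 × ln(35.5/8.17) = 55.7 J/K.
The insulated surroundings exchange no heat, so ΔS_surr = 0 and ΔS_universe = ΔS_gas.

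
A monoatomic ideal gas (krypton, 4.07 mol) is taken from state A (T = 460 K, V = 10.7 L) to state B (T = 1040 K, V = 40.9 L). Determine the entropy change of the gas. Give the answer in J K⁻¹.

Entropy is a state function: ΔS = nC_V ln(T₂/T₁) + nR ln(V₂/V₁), with C_V = 3R/2 = 12.47 J mol⁻¹ K⁻¹ for a monoatomic ideal gas.
ΔS = 4.07 × [12.47 × ln(1040/460) + 8.314 × ln(40.9/10.7)] = 86.8 J/K.

ΔS = 86.8 J/K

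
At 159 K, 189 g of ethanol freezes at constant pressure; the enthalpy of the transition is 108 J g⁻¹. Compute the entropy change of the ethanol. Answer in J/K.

ΔS = -128 J/K

Heat released by the substance: Q = −mL = −189 × 108 = −20412 J.
At constant T, ΔS = Q_rev/T = −20412 / 159 = -128 J/K.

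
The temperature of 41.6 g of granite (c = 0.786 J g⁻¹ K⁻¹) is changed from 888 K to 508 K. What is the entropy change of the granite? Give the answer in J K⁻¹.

ΔS = ∫dQ_rev/T = m c ln(T₂/T₁) = 41.6 × 0.786 × ln(508/888) = -18.3 J/K.

ΔS = -18.3 J/K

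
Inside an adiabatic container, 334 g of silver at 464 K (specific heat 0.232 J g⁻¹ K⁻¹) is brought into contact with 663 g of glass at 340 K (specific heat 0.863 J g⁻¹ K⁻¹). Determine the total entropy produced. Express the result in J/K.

Energy balance: T_f = (m₁c₁T₁ + m₂c₂T₂)/(m₁c₁ + m₂c₂) = 354.79 K.
ΔS₁ = m₁c₁ ln(T_f/T₁) = 77.488 × ln(354.79/464) = -20.79 J/K.
ΔS₂ = m₂c₂ ln(T_f/T₂) = 572.169 × ln(354.79/340) = 24.36 J/K.
ΔS_total = -20.79 + 24.36 = 3.57 J/K.

ΔS_total = 3.57 J/K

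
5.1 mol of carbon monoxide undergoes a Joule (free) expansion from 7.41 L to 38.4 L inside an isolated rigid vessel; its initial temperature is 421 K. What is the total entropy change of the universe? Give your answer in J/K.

For an ideal gas in free expansion Q = 0 and W = 0, so T is unchanged.
Entropy is a state function; using a reversible isothermal path, ΔS_gas = nR ln(V₂/V₁) = 5.1 × 8.314 × ln(38.4/7.41) = 69.8 J/K.
The insulated surroundings exchange no heat, so ΔS_surr = 0 and ΔS_universe = ΔS_gas.

ΔS_universe = 69.8 J/K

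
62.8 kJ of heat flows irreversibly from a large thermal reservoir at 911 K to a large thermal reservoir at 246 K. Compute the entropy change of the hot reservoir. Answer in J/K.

ΔS_hot = -68.9 J/K

The hot reservoir loses heat Q, so ΔS_hot = −Q/T_H = −62800/911 = -68.9 J/K.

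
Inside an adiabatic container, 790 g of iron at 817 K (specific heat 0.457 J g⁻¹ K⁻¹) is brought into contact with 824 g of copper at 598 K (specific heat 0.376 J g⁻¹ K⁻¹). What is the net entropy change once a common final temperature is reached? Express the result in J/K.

Energy balance: T_f = (m₁c₁T₁ + m₂c₂T₂)/(m₁c₁ + m₂c₂) = 715.86 K.
ΔS₁ = m₁c₁ ln(T_f/T₁) = 361.03 × ln(715.86/817) = -47.71 J/K.
ΔS₂ = m₂c₂ ln(T_f/T₂) = 309.824 × ln(715.86/598) = 55.73 J/K.
ΔS_total = -47.71 + 55.73 = 8.02 J/K.

ΔS_total = 8.02 J/K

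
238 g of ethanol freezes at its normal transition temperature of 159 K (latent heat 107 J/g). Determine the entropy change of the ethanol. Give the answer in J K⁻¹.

ΔS = -160 J/K

Heat released by the substance: Q = −mL = −238 × 107 = −25466 J.
At constant T, ΔS = Q_rev/T = −25466 / 159 = -160 J/K.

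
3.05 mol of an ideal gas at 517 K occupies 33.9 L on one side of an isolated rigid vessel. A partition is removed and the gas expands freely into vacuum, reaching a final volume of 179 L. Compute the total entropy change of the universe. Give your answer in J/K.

No heat is exchanged and no work is done, so the ideal-gas temperature stays constant.
Entropy is a state function; using a reversible isothermal path, ΔS_gas = nR ln(V₂/V₁) = 3.05 × 8.314 × ln(179/33.9) = 42.2 J/K.
The insulated surroundings exchange no heat, so ΔS_surr = 0 and ΔS_universe = ΔS_gas.

ΔS_universe = 42.2 J/K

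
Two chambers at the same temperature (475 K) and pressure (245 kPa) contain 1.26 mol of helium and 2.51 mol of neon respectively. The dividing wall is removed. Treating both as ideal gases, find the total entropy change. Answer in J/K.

ΔS_mix = 20 J/K

Mole fractions: x_A = 1.26/3.77 = 0.334, x_B = 0.666.
ΔS_mix = −R(n_A ln x_A + n_B ln x_B) = −8.314 × (1.26 ln 0.334 + 2.51 ln 0.666) = 20 J/K.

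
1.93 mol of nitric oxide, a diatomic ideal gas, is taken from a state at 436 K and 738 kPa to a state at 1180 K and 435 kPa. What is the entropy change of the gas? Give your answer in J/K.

ΔS = 64.4 J/K

ΔS = nC_p ln(T₂/T₁) − nR ln(P₂/P₁), with C_p = 7R/2 = 29.1 J mol⁻¹ K⁻¹ for a diatomic ideal gas.
ΔS = 1.93 × [29.1 × ln(1180/436) − 8.314 × ln(435/738)] = 64.4 J/K.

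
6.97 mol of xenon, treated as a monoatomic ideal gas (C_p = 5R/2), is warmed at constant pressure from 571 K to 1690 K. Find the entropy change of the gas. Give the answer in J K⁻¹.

ΔS = 157 J/K

At constant pressure, ΔS = nC_p ln(T₂/T₁) with C_p = 5R/2 = 20.79 J mol⁻¹ K⁻¹.
ΔS = 6.97 × 20.79 × ln(1690/571) = 157 J/K.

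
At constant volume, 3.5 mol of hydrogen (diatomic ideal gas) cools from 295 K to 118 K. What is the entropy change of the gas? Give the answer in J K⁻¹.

At constant volume, ΔS = nC_V ln(T₂/T₁) with C_V = 5R/2 = 20.79 J mol⁻¹ K⁻¹.
ΔS = 3.5 × 20.79 × ln(118/295) = -66.7 J/K.

ΔS = -66.7 J/K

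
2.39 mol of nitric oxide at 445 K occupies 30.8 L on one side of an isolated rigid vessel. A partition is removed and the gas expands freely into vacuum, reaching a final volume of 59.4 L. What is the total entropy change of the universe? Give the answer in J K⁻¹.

ΔS_universe = 13.1 J/K

No heat is exchanged and no work is done, so the ideal-gas temperature stays constant.
Entropy is a state function; using a reversible isothermal path, ΔS_gas = nR ln(V₂/V₁) = 2.39 × 8.314 × ln(59.4/30.8) = 13.1 J/K.
The insulated surroundings exchange no heat, so ΔS_surr = 0 and ΔS_universe = ΔS_gas.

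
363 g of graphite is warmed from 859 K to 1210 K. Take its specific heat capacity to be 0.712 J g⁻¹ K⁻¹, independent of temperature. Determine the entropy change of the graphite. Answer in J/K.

ΔS = 88.5 J/K

ΔS = ∫dQ_rev/T = m c ln(T₂/T₁) = 363 × 0.712 × ln(1210/859) = 88.5 J/K.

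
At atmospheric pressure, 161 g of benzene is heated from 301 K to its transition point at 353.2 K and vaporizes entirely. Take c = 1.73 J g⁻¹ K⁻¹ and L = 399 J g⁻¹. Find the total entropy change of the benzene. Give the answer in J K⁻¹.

ΔS = 226 J/K

Warming step: ΔS₁ = m c ln(T_tr/T_i) = 161 × 1.73 × ln(353.2/301) = 44.54 J/K.
Phase change: ΔS₂ = +mL/T_tr = 161 × 399 / 353.2 = 181.9 J/K.
ΔS_total = (44.54) + (181.9) = 226 J/K.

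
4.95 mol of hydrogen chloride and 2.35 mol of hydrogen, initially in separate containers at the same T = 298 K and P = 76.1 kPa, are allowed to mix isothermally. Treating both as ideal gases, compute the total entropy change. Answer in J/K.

Mole fractions: x_A = 4.95/7.3 = 0.678, x_B = 0.322.
ΔS_mix = −R(n_A ln x_A + n_B ln x_B) = −8.314 × (4.95 ln 0.678 + 2.35 ln 0.322) = 38.1 J/K.

ΔS_mix = 38.1 J/K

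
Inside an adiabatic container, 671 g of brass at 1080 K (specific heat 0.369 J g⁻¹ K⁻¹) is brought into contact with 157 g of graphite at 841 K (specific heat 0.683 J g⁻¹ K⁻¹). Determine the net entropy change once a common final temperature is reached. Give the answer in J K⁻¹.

Energy balance: T_f = (m₁c₁T₁ + m₂c₂T₂)/(m₁c₁ + m₂c₂) = 1007.8 K.
ΔS₁ = m₁c₁ ln(T_f/T₁) = 247.599 × ln(1007.8/1080) = -17.14 J/K.
ΔS₂ = m₂c₂ ln(T_f/T₂) = 107.231 × ln(1007.8/841) = 19.4 J/K.
ΔS_total = -17.14 + 19.4 = 2.26 J/K.

ΔS_total = 2.26 J/K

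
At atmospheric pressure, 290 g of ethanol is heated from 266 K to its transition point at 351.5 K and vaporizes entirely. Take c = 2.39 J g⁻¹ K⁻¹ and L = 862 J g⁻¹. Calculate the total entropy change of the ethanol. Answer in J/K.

Warming step: ΔS₁ = m c ln(T_tr/T_i) = 290 × 2.39 × ln(351.5/266) = 193.2 J/K.
Phase change: ΔS₂ = +mL/T_tr = 290 × 862 / 351.5 = 711.2 J/K.
ΔS_total = (193.2) + (711.2) = 904 J/K.

ΔS = 904 J/K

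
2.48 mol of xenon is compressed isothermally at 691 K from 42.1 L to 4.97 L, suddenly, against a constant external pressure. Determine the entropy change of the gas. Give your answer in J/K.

Entropy is a state function, so ΔS_gas depends only on the end states.
For an isothermal ideal gas ΔS_gas = nR ln(V₂/V₁) = 2.48 × 8.314 × ln(4.97/42.1) = -44.1 J/K.

ΔS_gas = -44.1 J/K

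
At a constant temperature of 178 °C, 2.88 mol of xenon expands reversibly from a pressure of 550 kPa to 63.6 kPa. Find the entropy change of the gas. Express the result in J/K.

For an isothermal ideal gas ΔS_gas = nR ln(P₁/P₂) = 2.88 × 8.314 × ln(550/63.6) = 51.7 J/K.

ΔS_gas = 51.7 J/K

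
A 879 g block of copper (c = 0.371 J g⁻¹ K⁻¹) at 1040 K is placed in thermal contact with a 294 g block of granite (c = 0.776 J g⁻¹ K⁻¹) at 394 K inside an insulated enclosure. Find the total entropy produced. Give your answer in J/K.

ΔS_total = 57.8 J/K

Energy balance: T_f = (m₁c₁T₁ + m₂c₂T₂)/(m₁c₁ + m₂c₂) = 774.09 K.
ΔS₁ = m₁c₁ ln(T_f/T₁) = 326.109 × ln(774.09/1040) = -96.3 J/K.
ΔS₂ = m₂c₂ ln(T_f/T₂) = 228.144 × ln(774.09/394) = 154.1 J/K.
ΔS_total = -96.3 + 154.1 = 57.8 J/K.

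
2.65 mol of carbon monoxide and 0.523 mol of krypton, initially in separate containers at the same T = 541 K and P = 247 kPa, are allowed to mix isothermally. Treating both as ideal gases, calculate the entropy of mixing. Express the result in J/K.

ΔS_mix = 11.8 J/K

Mole fractions: x_A = 2.65/3.17 = 0.835, x_B = 0.165.
ΔS_mix = −R(n_A ln x_A + n_B ln x_B) = −8.314 × (2.65 ln 0.835 + 0.523 ln 0.165) = 11.8 J/K.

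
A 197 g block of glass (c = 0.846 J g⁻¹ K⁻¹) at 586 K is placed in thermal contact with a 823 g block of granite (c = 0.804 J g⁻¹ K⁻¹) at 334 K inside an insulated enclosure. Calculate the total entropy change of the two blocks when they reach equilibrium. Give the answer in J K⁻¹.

ΔS_total = 23.4 J/K

Energy balance: T_f = (m₁c₁T₁ + m₂c₂T₂)/(m₁c₁ + m₂c₂) = 384.7 K.
ΔS₁ = m₁c₁ ln(T_f/T₁) = 166.662 × ln(384.7/586) = -70.14 J/K.
ΔS₂ = m₂c₂ ln(T_f/T₂) = 661.692 × ln(384.7/334) = 93.51 J/K.
ΔS_total = -70.14 + 93.51 = 23.4 J/K.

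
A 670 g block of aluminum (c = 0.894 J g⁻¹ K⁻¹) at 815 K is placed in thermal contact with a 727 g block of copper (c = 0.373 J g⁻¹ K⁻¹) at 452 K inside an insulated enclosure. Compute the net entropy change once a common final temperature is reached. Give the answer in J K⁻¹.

ΔS_total = 29.8 J/K

Energy balance: T_f = (m₁c₁T₁ + m₂c₂T₂)/(m₁c₁ + m₂c₂) = 701.88 K.
ΔS₁ = m₁c₁ ln(T_f/T₁) = 598.98 × ln(701.88/815) = -89.51 J/K.
ΔS₂ = m₂c₂ ln(T_f/T₂) = 271.171 × ln(701.88/452) = 119.3 J/K.
ΔS_total = -89.51 + 119.3 = 29.8 J/K.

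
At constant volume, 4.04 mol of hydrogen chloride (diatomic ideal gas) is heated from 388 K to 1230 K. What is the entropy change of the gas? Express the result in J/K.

ΔS = 96.9 J/K

At constant volume, ΔS = nC_V ln(T₂/T₁) with C_V = 5R/2 = 20.79 J mol⁻¹ K⁻¹.
ΔS = 4.04 × 20.79 × ln(1230/388) = 96.9 J/K.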